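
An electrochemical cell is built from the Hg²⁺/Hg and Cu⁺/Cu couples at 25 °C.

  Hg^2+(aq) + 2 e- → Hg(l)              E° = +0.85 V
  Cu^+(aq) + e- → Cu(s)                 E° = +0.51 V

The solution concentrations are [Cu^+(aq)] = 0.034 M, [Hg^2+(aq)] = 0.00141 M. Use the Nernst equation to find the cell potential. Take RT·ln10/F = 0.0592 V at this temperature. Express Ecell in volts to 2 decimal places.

+0.34 V

The Hg²⁺/Hg couple has the more positive E°, so it is the cathode; Cu⁺/Cu is the anode.
E°cell = E°cat − E°an = +0.85 − (+0.51) = +0.34 V; n = 2.
For the overall reaction Hg^2+(aq) + 2 Cu(s) → Hg(l) + 2 Cu^+(aq), Q = [Cu^+(aq)]^2 / [Hg^2+(aq)] = 0.82, giving log Q = −0.086.
Applying E = E° − (RT ln10/nF)·log Q gives +0.34 − (0.0592/2)(−0.086) = +0.34 V.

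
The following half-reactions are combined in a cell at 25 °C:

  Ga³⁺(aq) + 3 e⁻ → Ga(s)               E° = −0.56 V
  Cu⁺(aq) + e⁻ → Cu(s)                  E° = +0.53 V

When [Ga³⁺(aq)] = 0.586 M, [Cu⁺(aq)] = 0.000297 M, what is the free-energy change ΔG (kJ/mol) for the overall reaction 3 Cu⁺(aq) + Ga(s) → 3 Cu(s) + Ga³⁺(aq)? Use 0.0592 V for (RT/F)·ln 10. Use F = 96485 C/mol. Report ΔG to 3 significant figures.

The standard cell potential is +0.53 − (−0.56) = +1.09 V, with n = 3 electrons in the balanced equation.
The reaction quotient is [Ga³⁺(aq)] / [Cu⁺(aq)]^3 = 2.24×10^10; by Nernst, E = +1.09 − (0.0592/3)(10.350) = +0.8858 V.
Then ΔG = −nFE = −3 × 96485 × +0.8858 J/mol = −256 kJ/mol.

−256 kJ/mol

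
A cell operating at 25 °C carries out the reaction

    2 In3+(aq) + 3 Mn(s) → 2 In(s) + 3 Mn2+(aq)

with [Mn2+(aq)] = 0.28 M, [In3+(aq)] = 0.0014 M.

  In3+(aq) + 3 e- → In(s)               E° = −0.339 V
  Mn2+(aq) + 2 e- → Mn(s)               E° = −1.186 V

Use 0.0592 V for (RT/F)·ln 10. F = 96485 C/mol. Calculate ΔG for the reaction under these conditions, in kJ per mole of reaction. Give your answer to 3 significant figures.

−467 kJ/mol

The standard cell potential is −0.339 − (−1.186) = +0.847 V, with n = 6 electrons in the balanced equation.
The reaction quotient is [Mn2+(aq)]^3 / [In3+(aq)]^2 = 1.12×10^4; by Nernst, E = +0.847 − (0.0592/6)(4.049) = +0.8070 V.
Then ΔG = −nFE = −6 × 96485 × +0.8070 J/mol = −467 kJ/mol.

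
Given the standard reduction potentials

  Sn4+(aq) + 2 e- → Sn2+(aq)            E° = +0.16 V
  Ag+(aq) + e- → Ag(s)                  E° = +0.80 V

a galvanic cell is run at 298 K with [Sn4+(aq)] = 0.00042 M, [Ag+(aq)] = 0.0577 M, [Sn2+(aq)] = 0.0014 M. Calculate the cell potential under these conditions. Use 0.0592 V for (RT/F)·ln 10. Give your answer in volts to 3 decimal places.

+0.582 V

Since E°(Ag⁺/Ag) > E°(Sn⁴⁺/Sn²⁺), Ag⁺/Ag serves as the cathode.
The standard potential is +0.80 − (+0.16) = +0.64 V and the balanced reaction transfers n = 2 electrons.
The balanced reaction is 2 Ag+(aq) + Sn2+(aq) → 2 Ag(s) + Sn4+(aq), so Q = [Sn4+(aq)] / ([Ag+(aq)]^2·[Sn2+(aq)]) = 90.1 and log Q = 1.955.
E = E° − (0.0592/n)·log Q = +0.64 − (0.0592/2)(1.955) = +0.582 V.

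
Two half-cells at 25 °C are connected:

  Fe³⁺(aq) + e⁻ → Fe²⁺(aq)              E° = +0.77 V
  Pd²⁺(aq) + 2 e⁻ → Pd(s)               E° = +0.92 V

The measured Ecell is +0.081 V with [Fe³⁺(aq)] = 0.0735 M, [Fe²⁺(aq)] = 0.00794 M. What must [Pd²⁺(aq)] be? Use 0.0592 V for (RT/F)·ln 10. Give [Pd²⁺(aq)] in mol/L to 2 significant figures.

With Pd²⁺/Pd at the cathode and Fe³⁺/Fe²⁺ at the anode, E°cell = +0.92 − (+0.77) = +0.15 V (n = 2).
Since E = E° − (0.0592/n)·log Q, log Q = n(E° − E)/0.0592 = 2.331.
Balancing electrons gives Pd²⁺(aq) + 2 Fe²⁺(aq) → Pd(s) + 2 Fe³⁺(aq); thus Q = [Fe³⁺(aq)]^2 / ([Pd²⁺(aq)]·[Fe²⁺(aq)]^2).
Isolating [Pd²⁺(aq)] in Q = 10^{2.331} yields log [Pd²⁺(aq)] = −0.398, i.e. 0.40 M.

0.40 M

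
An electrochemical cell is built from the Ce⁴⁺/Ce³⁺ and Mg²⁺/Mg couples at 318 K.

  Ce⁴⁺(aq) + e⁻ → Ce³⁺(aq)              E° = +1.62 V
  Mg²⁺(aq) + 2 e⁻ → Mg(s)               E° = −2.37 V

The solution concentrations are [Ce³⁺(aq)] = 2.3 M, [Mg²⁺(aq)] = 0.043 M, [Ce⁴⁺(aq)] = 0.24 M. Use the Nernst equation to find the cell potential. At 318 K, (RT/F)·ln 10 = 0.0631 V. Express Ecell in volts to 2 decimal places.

+3.97 V

Ce⁴⁺/Ce³⁺ is reduced (cathode, E° = +1.62 V) and Mg²⁺/Mg is oxidized (anode).
The standard potential is +1.62 − (−2.37) = +3.99 V and the balanced reaction transfers n = 2 electrons.
Balancing gives 2 Ce⁴⁺(aq) + Mg(s) → 2 Ce³⁺(aq) + Mg²⁺(aq); hence Q = ([Ce³⁺(aq)]^2·[Mg²⁺(aq)]) / [Ce⁴⁺(aq)]^2 = 3.95 (log Q = 0.597).
Applying E = E° − (RT ln10/nF)·log Q gives +3.99 − (0.0631/2)(0.597) = +3.97 V.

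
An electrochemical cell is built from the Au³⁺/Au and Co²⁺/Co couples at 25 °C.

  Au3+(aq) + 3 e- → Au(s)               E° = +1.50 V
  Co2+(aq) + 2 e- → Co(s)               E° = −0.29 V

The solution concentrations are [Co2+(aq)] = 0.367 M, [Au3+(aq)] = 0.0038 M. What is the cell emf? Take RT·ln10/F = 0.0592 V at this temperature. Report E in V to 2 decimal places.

+1.76 V

The Au³⁺/Au couple has the more positive E°, so it is the cathode; Co²⁺/Co is the anode.
E°cell = +1.50 − (−0.29) = +1.79 V, with n = 6 electrons transferred.
The balanced reaction is 2 Au3+(aq) + 3 Co(s) → 2 Au(s) + 3 Co2+(aq), so Q = [Co2+(aq)]^3 / [Au3+(aq)]^2 = 3.42×10^3 and log Q = 3.534.
By the Nernst equation, E = +1.79 − (0.0592/6)·(3.534) = +1.76 V.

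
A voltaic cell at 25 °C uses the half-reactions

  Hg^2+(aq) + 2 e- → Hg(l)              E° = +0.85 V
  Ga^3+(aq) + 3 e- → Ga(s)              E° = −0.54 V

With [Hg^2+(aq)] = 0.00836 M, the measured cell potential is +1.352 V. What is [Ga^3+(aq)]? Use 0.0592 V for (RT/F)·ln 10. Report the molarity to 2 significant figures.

Hg²⁺/Hg is the cathode (higher E°); E°cell = +0.85 − (−0.54) = +1.39 V with n = 6.
Since E = E° − (0.0592/n)·log Q, log Q = n(E° − E)/0.0592 = 3.851.
For 3 Hg^2+(aq) + 2 Ga(s) → 3 Hg(l) + 2 Ga^3+(aq), the reaction quotient is Q = [Ga^3+(aq)]^2 / [Hg^2+(aq)]^3.
Isolating [Ga^3+(aq)] in Q = 10^{3.851} yields log [Ga^3+(aq)] = −1.191, i.e. 0.064 M.

0.064 M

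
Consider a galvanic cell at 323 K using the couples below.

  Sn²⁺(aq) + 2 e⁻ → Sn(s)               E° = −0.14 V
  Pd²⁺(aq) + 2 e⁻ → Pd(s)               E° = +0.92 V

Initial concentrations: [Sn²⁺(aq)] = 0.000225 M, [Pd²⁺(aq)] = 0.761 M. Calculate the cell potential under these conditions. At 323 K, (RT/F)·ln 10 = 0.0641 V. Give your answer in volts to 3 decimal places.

+1.173 V

Pd²⁺/Pd is reduced (cathode, E° = +0.92 V) and Sn²⁺/Sn is oxidized (anode).
The standard potential is +0.92 − (−0.14) = +1.06 V and the balanced reaction transfers n = 2 electrons.
For the overall reaction Pd²⁺(aq) + Sn(s) → Pd(s) + Sn²⁺(aq), Q = [Sn²⁺(aq)] / [Pd²⁺(aq)] = 0.000296, giving log Q = −3.529.
By the Nernst equation, E = +1.06 − (0.0641/2)·(−3.529) = +1.173 V.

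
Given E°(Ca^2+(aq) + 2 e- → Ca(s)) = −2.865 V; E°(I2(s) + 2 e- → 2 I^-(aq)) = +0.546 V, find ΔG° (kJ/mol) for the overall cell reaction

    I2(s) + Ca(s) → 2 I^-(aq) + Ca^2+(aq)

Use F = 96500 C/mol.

In the reaction as written I2(s) is reduced, so the I₂/I⁻ couple is the cathode and Ca²⁺/Ca is the anode.
E°cell = +0.546 − (−2.865) = +3.411 V; balancing electrons gives n = 2.
ΔG° = −nFE°cell = −(2)(96500)(+3.411) J/mol = −658 kJ/mol.

−658 kJ/mol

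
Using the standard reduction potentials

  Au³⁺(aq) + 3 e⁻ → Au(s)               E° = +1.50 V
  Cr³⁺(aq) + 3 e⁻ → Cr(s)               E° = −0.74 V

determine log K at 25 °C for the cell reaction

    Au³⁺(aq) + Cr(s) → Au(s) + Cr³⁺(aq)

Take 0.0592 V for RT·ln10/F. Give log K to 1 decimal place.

The Au³⁺/Au couple is reduced (cathode); E°cell = +1.50 − (−0.74) = +2.24 V with n = 3.
At equilibrium E = 0, so log K = nE°cell / 0.0592 = (3)(+2.24) / 0.0592 = 113.5.

log K = 113.5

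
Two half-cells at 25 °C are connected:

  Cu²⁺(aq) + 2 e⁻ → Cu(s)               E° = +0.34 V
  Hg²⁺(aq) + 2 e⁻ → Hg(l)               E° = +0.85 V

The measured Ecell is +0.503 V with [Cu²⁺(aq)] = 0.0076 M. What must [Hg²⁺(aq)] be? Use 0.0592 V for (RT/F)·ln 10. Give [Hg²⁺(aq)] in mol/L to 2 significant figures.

The Hg²⁺/Hg couple has the larger reduction potential, so it is the cathode: E°cell = +0.85 − (+0.34) = +0.51 V and n = 2.
Since E = E° − (0.0592/n)·log Q, log Q = n(E° − E)/0.0592 = 0.236.
For Hg²⁺(aq) + Cu(s) → Hg(l) + Cu²⁺(aq), the reaction quotient is Q = [Cu²⁺(aq)] / [Hg²⁺(aq)].
Substituting the known concentrations and solving, log [Hg²⁺(aq)] = −2.355 and [Hg²⁺(aq)] = 0.0044 M.

0.0044 M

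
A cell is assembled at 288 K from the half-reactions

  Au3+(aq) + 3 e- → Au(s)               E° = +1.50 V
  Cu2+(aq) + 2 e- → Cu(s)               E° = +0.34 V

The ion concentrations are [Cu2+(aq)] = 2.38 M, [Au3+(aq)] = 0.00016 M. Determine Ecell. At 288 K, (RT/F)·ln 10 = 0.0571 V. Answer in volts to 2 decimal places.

The Au³⁺/Au couple has the more positive E°, so it is the cathode; Cu²⁺/Cu is the anode.
E°cell = +1.50 − (+0.34) = +1.16 V, with n = 6 electrons transferred.
For the overall reaction 2 Au3+(aq) + 3 Cu(s) → 2 Au(s) + 3 Cu2+(aq), Q = [Cu2+(aq)]^3 / [Au3+(aq)]^2 = 5.27×10^8, giving log Q = 8.721.
By the Nernst equation, E = +1.16 − (0.0571/6)·(8.721) = +1.08 V.

+1.08 V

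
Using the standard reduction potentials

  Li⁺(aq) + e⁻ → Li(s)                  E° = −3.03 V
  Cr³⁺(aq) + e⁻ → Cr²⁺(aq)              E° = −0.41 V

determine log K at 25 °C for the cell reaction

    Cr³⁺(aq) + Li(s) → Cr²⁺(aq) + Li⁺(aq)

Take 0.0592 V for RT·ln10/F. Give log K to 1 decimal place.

The Cr³⁺/Cr²⁺ couple is reduced (cathode); E°cell = −0.41 − (−3.03) = +2.62 V with n = 1.
At equilibrium E = 0, so log K = nE°cell / 0.0592 = (1)(+2.62) / 0.0592 = 44.3.

log K = 44.3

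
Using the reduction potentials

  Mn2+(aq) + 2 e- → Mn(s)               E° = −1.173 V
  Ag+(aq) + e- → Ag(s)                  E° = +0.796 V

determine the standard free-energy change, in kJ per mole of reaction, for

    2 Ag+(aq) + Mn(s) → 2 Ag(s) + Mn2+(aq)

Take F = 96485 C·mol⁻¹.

−380 kJ/mol

In the reaction as written Ag+(aq) is reduced, so the Ag⁺/Ag couple is the cathode and Mn²⁺/Mn is the anode.
E°cell = +0.796 − (−1.173) = +1.969 V; balancing electrons gives n = 2.
ΔG° = −nFE°cell = −(2)(96485)(+1.969) J/mol = −380 kJ/mol.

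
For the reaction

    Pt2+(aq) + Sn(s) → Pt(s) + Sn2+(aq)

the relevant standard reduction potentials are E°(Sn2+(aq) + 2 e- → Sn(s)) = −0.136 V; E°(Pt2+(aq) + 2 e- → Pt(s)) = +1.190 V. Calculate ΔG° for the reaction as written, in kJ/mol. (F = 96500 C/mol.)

−256 kJ/mol

In the reaction as written Pt2+(aq) is reduced, so the Pt²⁺/Pt couple is the cathode and Sn²⁺/Sn is the anode.
E°cell = +1.190 − (−0.136) = +1.326 V; balancing electrons gives n = 2.
ΔG° = −nFE°cell = −(2)(96500)(+1.326) J/mol = −256 kJ/mol.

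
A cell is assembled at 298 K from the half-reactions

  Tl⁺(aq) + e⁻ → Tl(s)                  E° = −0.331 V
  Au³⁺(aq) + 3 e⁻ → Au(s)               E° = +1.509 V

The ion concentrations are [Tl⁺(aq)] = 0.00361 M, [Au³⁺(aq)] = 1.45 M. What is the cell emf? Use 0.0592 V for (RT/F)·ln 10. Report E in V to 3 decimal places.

The Au³⁺/Au couple has the more positive E°, so it is the cathode; Tl⁺/Tl is the anode.
E°cell = E°cat − E°an = +1.509 − (−0.331) = +1.840 V; n = 3.
For the overall reaction Au³⁺(aq) + 3 Tl(s) → Au(s) + 3 Tl⁺(aq), Q = [Tl⁺(aq)]^3 / [Au³⁺(aq)] = 3.24×10^−8, giving log Q = −7.489.
Applying E = E° − (RT ln10/nF)·log Q gives +1.840 − (0.0592/3)(−7.489) = +1.988 V.

+1.988 V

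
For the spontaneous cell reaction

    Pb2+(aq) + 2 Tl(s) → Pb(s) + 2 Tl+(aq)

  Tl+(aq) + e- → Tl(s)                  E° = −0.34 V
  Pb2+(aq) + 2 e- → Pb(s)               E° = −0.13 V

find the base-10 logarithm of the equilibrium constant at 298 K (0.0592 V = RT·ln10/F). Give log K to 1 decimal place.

log K = 7.1

The Pb²⁺/Pb couple is reduced (cathode); E°cell = −0.13 − (−0.34) = +0.21 V with n = 2.
At equilibrium E = 0, so log K = nE°cell / 0.0592 = (2)(+0.21) / 0.0592 = 7.1.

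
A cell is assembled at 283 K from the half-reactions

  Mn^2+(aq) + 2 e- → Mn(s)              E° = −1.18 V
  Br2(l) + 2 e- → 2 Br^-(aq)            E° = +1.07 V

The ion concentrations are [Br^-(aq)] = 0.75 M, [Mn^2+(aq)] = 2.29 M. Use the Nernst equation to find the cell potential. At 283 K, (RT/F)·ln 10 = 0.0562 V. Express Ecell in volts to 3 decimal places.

Since E°(Br₂/Br⁻) > E°(Mn²⁺/Mn), Br₂/Br⁻ serves as the cathode.
E°cell = E°cat − E°an = +1.07 − (−1.18) = +2.25 V; n = 2.
The balanced reaction is Br2(l) + Mn(s) → 2 Br^-(aq) + Mn^2+(aq), so Q = [Br^-(aq)]^2·[Mn^2+(aq)] = 1.29 and log Q = 0.110.
Applying E = E° − (RT ln10/nF)·log Q gives +2.25 − (0.0562/2)(0.110) = +2.247 V.

+2.247 V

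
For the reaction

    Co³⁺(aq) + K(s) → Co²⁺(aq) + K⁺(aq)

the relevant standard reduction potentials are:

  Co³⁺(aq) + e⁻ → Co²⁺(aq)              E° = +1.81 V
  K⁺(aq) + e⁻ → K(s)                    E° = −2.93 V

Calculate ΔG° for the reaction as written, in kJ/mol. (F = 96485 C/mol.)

−457 kJ/mol

In the reaction as written Co³⁺(aq) is reduced, so the Co³⁺/Co²⁺ couple is the cathode and K⁺/K is the anode.
E°cell = +1.81 − (−2.93) = +4.74 V; balancing electrons gives n = 1.
ΔG° = −nFE°cell = −(1)(96485)(+4.74) J/mol = −457 kJ/mol.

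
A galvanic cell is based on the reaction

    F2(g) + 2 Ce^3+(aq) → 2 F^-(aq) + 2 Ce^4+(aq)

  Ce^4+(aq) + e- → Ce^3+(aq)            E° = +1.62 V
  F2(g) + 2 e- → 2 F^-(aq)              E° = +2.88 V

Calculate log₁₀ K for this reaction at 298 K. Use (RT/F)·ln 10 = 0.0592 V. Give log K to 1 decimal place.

The F₂/F⁻ couple is reduced (cathode); E°cell = +2.88 − (+1.62) = +1.26 V with n = 2.
At equilibrium E = 0, so log K = nE°cell / 0.0592 = (2)(+1.26) / 0.0592 = 42.6.

log K = 42.6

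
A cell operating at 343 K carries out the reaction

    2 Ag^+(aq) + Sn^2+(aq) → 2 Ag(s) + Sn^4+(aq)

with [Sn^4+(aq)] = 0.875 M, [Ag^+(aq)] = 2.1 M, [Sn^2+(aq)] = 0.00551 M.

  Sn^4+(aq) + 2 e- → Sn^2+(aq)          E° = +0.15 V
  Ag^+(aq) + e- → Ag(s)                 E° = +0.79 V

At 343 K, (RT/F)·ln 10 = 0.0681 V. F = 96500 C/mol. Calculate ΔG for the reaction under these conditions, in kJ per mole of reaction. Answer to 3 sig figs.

−113 kJ/mol

With Ag⁺/Ag reduced at the cathode, E°cell = +0.79 − (+0.15) = +0.64 V and n = 2.
Q = [Sn^4+(aq)] / ([Ag^+(aq)]^2·[Sn^2+(aq)]) = 36, so log Q = 1.556 and E = +0.64 − (0.0681/2)(1.556) = +0.5870 V.
Finally ΔG = −nFE = −(2)(96500 C/mol)(+0.5870 V) = −113 kJ/mol.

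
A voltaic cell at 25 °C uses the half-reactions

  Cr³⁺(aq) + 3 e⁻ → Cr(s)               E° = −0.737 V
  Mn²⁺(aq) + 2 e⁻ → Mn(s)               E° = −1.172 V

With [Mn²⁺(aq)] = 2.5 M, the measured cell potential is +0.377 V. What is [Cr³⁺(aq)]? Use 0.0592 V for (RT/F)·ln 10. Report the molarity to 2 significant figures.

0.0045 M

Cr³⁺/Cr is the cathode (higher E°); E°cell = −0.737 − (−1.172) = +0.435 V with n = 6.
From the Nernst equation, log Q = n(E° − E)/0.0592 = 6·(+0.435 − (+0.377))/0.0592 = 5.878.
Balancing electrons gives 2 Cr³⁺(aq) + 3 Mn(s) → 2 Cr(s) + 3 Mn²⁺(aq); thus Q = [Mn²⁺(aq)]^3 / [Cr³⁺(aq)]^2.
Solving for the unknown gives log [Cr³⁺(aq)] = −2.342, so [Cr³⁺(aq)] ≈ 0.0045 M.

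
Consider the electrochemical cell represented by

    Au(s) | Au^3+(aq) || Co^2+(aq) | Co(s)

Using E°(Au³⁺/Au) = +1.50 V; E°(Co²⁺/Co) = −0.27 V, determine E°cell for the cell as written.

−1.77 V

By convention the left-hand electrode in cell notation is the anode (oxidation) and the right-hand electrode is the cathode (reduction).
E°cell = E°(right) − E°(left) = −0.27 − (+1.50) = −1.77 V.
The negative sign shows that, as written, the cell would require an external voltage to drive the reaction.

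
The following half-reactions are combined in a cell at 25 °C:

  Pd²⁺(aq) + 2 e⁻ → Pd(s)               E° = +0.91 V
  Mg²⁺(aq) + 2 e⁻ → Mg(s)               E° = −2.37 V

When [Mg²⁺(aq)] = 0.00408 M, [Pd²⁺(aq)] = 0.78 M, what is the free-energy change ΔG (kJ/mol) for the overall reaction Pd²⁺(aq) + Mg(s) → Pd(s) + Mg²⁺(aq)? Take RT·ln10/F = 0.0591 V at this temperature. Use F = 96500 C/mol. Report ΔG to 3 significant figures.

−646 kJ/mol

With Pd²⁺/Pd reduced at the cathode, E°cell = +0.91 − (−2.37) = +3.28 V and n = 2.
Here Q = [Mg²⁺(aq)] / [Pd²⁺(aq)] = 0.00523 (log Q = −2.281), giving E = +3.28 − (0.0591/2)·(−2.281) = +3.3474 V.
Finally ΔG = −nFE = −(2)(96500 C/mol)(+3.3474 V) = −646 kJ/mol.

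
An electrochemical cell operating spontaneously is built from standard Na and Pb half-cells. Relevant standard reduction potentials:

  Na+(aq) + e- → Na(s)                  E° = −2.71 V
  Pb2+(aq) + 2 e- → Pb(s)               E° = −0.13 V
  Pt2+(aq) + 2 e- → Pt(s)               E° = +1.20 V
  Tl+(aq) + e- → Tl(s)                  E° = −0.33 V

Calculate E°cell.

+2.58 V

Of the two couples in this cell, the one with the more positive reduction potential is reduced at the cathode: here that is Pb²⁺/Pb (−0.13 V); Na⁺/Na (−2.71 V) is the anode.
E°cell = E°(cathode) − E°(anode) = −0.13 − (−2.71) = +2.58 V.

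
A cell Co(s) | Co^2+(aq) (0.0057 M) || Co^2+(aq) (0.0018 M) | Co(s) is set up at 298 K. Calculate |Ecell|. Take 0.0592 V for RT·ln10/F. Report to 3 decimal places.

For a concentration cell E°cell = 0, since both electrodes use the same couple.
The compartment with the higher Co^2+(aq) concentration (0.0057 M) acts as the cathode; ions are reduced there and produced at the dilute (0.0018 M) anode.
With n = 2, Ecell = −(0.0592/2)·log([dilute]/[conc]) = −(0.0592/2)·log(0.0018/0.0057) = +0.015 V.

0.015 V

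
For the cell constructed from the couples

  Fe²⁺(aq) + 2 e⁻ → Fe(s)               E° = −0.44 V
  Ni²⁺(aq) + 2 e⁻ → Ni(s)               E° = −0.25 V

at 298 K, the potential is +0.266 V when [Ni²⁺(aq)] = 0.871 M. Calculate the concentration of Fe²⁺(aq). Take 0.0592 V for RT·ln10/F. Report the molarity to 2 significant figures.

0.0024 M

The Ni²⁺/Ni couple has the larger reduction potential, so it is the cathode: E°cell = −0.25 − (−0.44) = +0.19 V and n = 2.
Rearranging E = E° − (0.0592/n)·log Q gives log Q = 2(+0.19 − (+0.266))/0.0592 = −2.568.
For Ni²⁺(aq) + Fe(s) → Ni(s) + Fe²⁺(aq), the reaction quotient is Q = [Fe²⁺(aq)] / [Ni²⁺(aq)].
Isolating [Fe²⁺(aq)] in Q = 10^{−2.568} yields log [Fe²⁺(aq)] = −2.628, i.e. 0.0024 M.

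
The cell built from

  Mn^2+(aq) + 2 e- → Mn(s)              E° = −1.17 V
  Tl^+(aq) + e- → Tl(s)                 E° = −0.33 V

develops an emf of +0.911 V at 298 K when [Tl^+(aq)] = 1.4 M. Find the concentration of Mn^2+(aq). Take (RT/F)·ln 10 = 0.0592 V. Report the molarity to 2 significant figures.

0.0078 M

With Tl⁺/Tl at the cathode and Mn²⁺/Mn at the anode, E°cell = −0.33 − (−1.17) = +0.84 V (n = 2).
From the Nernst equation, log Q = n(E° − E)/0.0592 = 2·(+0.84 − (+0.911))/0.0592 = −2.399.
For 2 Tl^+(aq) + Mn(s) → 2 Tl(s) + Mn^2+(aq), the reaction quotient is Q = [Mn^2+(aq)] / [Tl^+(aq)]^2.
Substituting the known concentrations and solving, log [Mn^2+(aq)] = −2.107 and [Mn^2+(aq)] = 0.0078 M.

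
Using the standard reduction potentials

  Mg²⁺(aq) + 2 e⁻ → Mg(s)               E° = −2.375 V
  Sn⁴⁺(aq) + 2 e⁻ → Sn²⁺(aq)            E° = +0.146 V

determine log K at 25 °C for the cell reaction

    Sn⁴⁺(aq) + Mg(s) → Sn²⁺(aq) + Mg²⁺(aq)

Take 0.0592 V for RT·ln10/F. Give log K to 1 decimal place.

log K = 85.2

The Sn⁴⁺/Sn²⁺ couple is reduced (cathode); E°cell = +0.146 − (−2.375) = +2.521 V with n = 2.
At equilibrium E = 0, so log K = nE°cell / 0.0592 = (2)(+2.521) / 0.0592 = 85.2.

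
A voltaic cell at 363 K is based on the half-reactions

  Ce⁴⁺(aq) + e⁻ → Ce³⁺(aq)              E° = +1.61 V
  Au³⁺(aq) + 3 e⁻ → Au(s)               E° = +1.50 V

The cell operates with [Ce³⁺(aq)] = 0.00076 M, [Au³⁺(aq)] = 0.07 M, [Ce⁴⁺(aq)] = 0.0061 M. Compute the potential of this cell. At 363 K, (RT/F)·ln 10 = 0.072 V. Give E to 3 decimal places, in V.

Ce⁴⁺/Ce³⁺ is reduced (cathode, E° = +1.61 V) and Au³⁺/Au is oxidized (anode).
E°cell = +1.61 − (+1.50) = +0.11 V, with n = 3 electrons transferred.
The balanced reaction is 3 Ce⁴⁺(aq) + Au(s) → 3 Ce³⁺(aq) + Au³⁺(aq), so Q = ([Ce³⁺(aq)]^3·[Au³⁺(aq)]) / [Ce⁴⁺(aq)]^3 = 0.000135 and log Q = −3.868.
By the Nernst equation, E = +0.11 − (0.072/3)·(−3.868) = +0.203 V.

+0.203 V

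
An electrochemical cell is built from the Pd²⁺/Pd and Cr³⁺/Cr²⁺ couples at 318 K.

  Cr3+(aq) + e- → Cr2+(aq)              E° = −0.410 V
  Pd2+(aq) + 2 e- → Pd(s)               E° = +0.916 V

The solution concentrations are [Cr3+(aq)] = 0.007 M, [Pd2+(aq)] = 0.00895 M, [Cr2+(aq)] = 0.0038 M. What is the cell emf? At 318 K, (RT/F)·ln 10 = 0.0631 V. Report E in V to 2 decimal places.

Since E°(Pd²⁺/Pd) > E°(Cr³⁺/Cr²⁺), Pd²⁺/Pd serves as the cathode.
E°cell = E°cat − E°an = +0.916 − (−0.410) = +1.326 V; n = 2.
Balancing gives Pd2+(aq) + 2 Cr2+(aq) → Pd(s) + 2 Cr3+(aq); hence Q = [Cr3+(aq)]^2 / ([Pd2+(aq)]·[Cr2+(aq)]^2) = 379 (log Q = 2.579).
By the Nernst equation, E = +1.326 − (0.0631/2)·(2.579) = +1.24 V.

+1.24 V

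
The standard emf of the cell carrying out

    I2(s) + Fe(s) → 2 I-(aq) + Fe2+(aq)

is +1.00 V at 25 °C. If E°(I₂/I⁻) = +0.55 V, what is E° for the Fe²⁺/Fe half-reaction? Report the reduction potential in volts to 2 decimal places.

In the reaction as written the I₂/I⁻ couple is reduced (cathode) and Fe²⁺/Fe is oxidized (anode), so E°cell = E°(I₂/I⁻) − E°(Fe²⁺/Fe).
E°(Fe²⁺/Fe) = E°(cathode) − E°cell = +0.55 − (+1.00) = −0.45 V.

−0.45 V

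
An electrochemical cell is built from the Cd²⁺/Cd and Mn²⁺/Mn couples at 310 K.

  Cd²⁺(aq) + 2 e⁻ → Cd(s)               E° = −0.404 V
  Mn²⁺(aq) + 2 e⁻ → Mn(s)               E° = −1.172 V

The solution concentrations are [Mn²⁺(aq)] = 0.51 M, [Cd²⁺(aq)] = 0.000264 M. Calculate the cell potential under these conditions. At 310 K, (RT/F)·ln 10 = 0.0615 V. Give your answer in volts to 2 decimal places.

Cd²⁺/Cd is reduced (cathode, E° = −0.404 V) and Mn²⁺/Mn is oxidized (anode).
E°cell = E°cat − E°an = −0.404 − (−1.172) = +0.768 V; n = 2.
Balancing gives Cd²⁺(aq) + Mn(s) → Cd(s) + Mn²⁺(aq); hence Q = [Mn²⁺(aq)] / [Cd²⁺(aq)] = 1.93×10^3 (log Q = 3.286).
By the Nernst equation, E = +0.768 − (0.0615/2)·(3.286) = +0.67 V.

+0.67 V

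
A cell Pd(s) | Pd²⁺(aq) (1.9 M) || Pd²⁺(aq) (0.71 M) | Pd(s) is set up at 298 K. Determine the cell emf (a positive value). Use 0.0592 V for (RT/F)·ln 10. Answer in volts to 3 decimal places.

For a concentration cell E°cell = 0, since both electrodes use the same couple.
The compartment with the higher Pd²⁺(aq) concentration (1.9 M) acts as the cathode; ions are reduced there and produced at the dilute (0.71 M) anode.
With n = 2, Ecell = −(0.0592/2)·log([dilute]/[conc]) = −(0.0592/2)·log(0.71/1.9) = +0.013 V.

0.013 V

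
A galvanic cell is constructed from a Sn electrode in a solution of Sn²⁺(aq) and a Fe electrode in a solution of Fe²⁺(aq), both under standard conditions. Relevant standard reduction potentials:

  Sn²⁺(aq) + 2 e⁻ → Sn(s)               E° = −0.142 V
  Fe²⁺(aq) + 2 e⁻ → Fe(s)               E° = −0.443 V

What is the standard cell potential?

+0.301 V

The Sn²⁺/Sn couple has the higher E°, so Sn ion is reduced (cathode) and Fe is oxidized (anode).
E°cell = E°(cathode) − E°(anode) = −0.142 − (−0.443) = +0.301 V.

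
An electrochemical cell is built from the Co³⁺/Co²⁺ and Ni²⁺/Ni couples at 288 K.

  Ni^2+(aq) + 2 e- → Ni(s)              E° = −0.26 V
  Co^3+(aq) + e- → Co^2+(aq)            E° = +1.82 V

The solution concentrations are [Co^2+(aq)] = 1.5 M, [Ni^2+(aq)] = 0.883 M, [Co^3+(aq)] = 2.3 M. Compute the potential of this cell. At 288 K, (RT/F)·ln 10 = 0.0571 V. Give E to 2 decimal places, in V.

+2.09 V

Since E°(Co³⁺/Co²⁺) > E°(Ni²⁺/Ni), Co³⁺/Co²⁺ serves as the cathode.
E°cell = +1.82 − (−0.26) = +2.08 V, with n = 2 electrons transferred.
For the overall reaction 2 Co^3+(aq) + Ni(s) → 2 Co^2+(aq) + Ni^2+(aq), Q = ([Co^2+(aq)]^2·[Ni^2+(aq)]) / [Co^3+(aq)]^2 = 0.376, giving log Q = −0.425.
Applying E = E° − (RT ln10/nF)·log Q gives +2.08 − (0.0571/2)(−0.425) = +2.09 V.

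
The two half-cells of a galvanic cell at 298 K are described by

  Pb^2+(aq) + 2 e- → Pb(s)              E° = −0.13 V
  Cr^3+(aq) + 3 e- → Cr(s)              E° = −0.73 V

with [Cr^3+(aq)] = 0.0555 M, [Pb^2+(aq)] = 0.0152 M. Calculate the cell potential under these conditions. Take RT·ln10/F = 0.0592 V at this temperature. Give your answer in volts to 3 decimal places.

Since E°(Pb²⁺/Pb) > E°(Cr³⁺/Cr), Pb²⁺/Pb serves as the cathode.
The standard potential is −0.13 − (−0.73) = +0.60 V and the balanced reaction transfers n = 6 electrons.
The balanced reaction is 3 Pb^2+(aq) + 2 Cr(s) → 3 Pb(s) + 2 Cr^3+(aq), so Q = [Cr^3+(aq)]^2 / [Pb^2+(aq)]^3 = 877 and log Q = 2.943.
Applying E = E° − (RT ln10/nF)·log Q gives +0.60 − (0.0592/6)(2.943) = +0.571 V.

+0.571 V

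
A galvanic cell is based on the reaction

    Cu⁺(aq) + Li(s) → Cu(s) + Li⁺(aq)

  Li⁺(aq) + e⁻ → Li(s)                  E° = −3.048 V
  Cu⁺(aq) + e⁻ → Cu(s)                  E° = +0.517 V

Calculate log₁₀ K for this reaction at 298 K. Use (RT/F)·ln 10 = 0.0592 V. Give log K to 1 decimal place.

The Cu⁺/Cu couple is reduced (cathode); E°cell = +0.517 − (−3.048) = +3.565 V with n = 1.
At equilibrium E = 0, so log K = nE°cell / 0.0592 = (1)(+3.565) / 0.0592 = 60.2.

log K = 60.2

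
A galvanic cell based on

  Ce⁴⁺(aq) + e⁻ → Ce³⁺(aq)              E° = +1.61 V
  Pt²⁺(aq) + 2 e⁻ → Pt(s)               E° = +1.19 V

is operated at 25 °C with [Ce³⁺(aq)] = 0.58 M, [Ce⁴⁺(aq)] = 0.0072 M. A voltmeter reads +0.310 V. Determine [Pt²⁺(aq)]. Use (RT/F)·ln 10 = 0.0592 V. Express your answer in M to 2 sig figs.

0.80 M

The Ce⁴⁺/Ce³⁺ couple has the larger reduction potential, so it is the cathode: E°cell = +1.61 − (+1.19) = +0.42 V and n = 2.
From the Nernst equation, log Q = n(E° − E)/0.0592 = 2·(+0.42 − (+0.310))/0.0592 = 3.716.
The balanced reaction is 2 Ce⁴⁺(aq) + Pt(s) → 2 Ce³⁺(aq) + Pt²⁺(aq), so Q = ([Ce³⁺(aq)]^2·[Pt²⁺(aq)]) / [Ce⁴⁺(aq)]^2.
Substituting the known concentrations and solving, log [Pt²⁺(aq)] = −0.096 and [Pt²⁺(aq)] = 0.80 M.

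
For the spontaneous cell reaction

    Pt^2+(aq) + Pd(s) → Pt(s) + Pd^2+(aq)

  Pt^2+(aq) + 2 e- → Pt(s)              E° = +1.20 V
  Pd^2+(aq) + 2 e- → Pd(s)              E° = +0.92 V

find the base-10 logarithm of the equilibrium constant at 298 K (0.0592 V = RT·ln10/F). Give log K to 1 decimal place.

The Pt²⁺/Pt couple is reduced (cathode); E°cell = +1.20 − (+0.92) = +0.28 V with n = 2.
At equilibrium E = 0, so log K = nE°cell / 0.0592 = (2)(+0.28) / 0.0592 = 9.5.

log K = 9.5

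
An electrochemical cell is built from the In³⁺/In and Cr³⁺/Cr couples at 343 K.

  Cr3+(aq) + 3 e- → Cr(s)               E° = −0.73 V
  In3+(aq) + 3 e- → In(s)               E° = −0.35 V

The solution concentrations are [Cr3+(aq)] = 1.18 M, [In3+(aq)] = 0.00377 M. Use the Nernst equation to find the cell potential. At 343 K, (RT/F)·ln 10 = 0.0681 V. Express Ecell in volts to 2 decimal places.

+0.32 V

The In³⁺/In couple has the more positive E°, so it is the cathode; Cr³⁺/Cr is the anode.
The standard potential is −0.35 − (−0.73) = +0.38 V and the balanced reaction transfers n = 3 electrons.
The balanced reaction is In3+(aq) + Cr(s) → In(s) + Cr3+(aq), so Q = [Cr3+(aq)] / [In3+(aq)] = 313 and log Q = 2.496.
By the Nernst equation, E = +0.38 − (0.0681/3)·(2.496) = +0.32 V.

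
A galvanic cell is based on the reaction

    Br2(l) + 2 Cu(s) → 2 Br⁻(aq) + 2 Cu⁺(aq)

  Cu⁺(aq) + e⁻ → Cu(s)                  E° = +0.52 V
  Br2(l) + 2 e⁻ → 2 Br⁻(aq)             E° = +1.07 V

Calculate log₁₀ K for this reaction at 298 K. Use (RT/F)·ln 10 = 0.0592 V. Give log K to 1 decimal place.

The Br₂/Br⁻ couple is reduced (cathode); E°cell = +1.07 − (+0.52) = +0.55 V with n = 2.
At equilibrium E = 0, so log K = nE°cell / 0.0592 = (2)(+0.55) / 0.0592 = 18.6.

log K = 18.6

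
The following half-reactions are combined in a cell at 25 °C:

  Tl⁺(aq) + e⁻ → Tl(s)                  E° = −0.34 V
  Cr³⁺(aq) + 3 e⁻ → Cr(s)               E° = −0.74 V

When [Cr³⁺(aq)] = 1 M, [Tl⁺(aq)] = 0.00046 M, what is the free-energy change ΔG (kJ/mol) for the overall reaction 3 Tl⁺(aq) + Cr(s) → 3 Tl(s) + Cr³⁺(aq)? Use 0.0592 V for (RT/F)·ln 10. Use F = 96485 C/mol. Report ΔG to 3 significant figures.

−58.6 kJ/mol

With Tl⁺/Tl reduced at the cathode, E°cell = −0.34 − (−0.74) = +0.40 V and n = 3.
The reaction quotient is [Cr³⁺(aq)] / [Tl⁺(aq)]^3 = 1.03×10^10; by Nernst, E = +0.40 − (0.0592/3)(10.012) = +0.2024 V.
Then ΔG = −nFE = −3 × 96485 × +0.2024 J/mol = −58.6 kJ/mol.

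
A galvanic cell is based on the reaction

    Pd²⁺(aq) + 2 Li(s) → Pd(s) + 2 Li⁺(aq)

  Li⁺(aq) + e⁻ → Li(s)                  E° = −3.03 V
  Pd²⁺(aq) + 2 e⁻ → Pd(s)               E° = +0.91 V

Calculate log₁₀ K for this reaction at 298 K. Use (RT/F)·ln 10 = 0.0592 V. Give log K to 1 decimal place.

The Pd²⁺/Pd couple is reduced (cathode); E°cell = +0.91 − (−3.03) = +3.94 V with n = 2.
At equilibrium E = 0, so log K = nE°cell / 0.0592 = (2)(+3.94) / 0.0592 = 133.1.

log K = 133.1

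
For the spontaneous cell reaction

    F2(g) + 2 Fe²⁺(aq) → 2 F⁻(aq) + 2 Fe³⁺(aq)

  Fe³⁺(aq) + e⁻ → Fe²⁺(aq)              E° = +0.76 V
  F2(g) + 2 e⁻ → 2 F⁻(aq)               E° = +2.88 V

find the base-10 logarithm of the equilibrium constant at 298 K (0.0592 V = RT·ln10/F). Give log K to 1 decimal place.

log K = 71.6

The F₂/F⁻ couple is reduced (cathode); E°cell = +2.88 − (+0.76) = +2.12 V with n = 2.
At equilibrium E = 0, so log K = nE°cell / 0.0592 = (2)(+2.12) / 0.0592 = 71.6.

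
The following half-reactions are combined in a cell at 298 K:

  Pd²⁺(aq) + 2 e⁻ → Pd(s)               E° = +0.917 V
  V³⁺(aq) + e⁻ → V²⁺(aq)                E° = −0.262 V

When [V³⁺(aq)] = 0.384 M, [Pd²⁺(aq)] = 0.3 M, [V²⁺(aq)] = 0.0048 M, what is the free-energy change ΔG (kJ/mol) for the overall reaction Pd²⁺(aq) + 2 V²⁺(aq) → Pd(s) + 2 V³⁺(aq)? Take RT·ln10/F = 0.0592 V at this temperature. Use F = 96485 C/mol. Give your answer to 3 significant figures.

−203 kJ/mol

The standard cell potential is +0.917 − (−0.262) = +1.179 V, with n = 2 electrons in the balanced equation.
The reaction quotient is [V³⁺(aq)]^2 / ([Pd²⁺(aq)]·[V²⁺(aq)]^2) = 2.13×10^4; by Nernst, E = +1.179 − (0.0592/2)(4.329) = +1.0509 V.
Finally ΔG = −nFE = −(2)(96485 C/mol)(+1.0509 V) = −203 kJ/mol.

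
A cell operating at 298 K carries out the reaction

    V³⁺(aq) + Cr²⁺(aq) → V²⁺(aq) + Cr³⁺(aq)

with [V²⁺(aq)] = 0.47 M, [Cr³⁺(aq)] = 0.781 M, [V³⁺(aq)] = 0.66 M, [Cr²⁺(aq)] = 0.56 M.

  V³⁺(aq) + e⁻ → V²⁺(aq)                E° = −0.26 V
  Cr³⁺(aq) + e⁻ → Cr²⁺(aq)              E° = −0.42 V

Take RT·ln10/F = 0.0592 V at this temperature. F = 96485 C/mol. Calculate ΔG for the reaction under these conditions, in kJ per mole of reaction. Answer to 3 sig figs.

−15.5 kJ/mol

With V³⁺/V²⁺ reduced at the cathode, E°cell = −0.26 − (−0.42) = +0.16 V and n = 1.
Here Q = ([V²⁺(aq)]·[Cr³⁺(aq)]) / ([V³⁺(aq)]·[Cr²⁺(aq)]) = 0.993 (log Q = −0.003), giving E = +0.16 − (0.0592/1)·(−0.003) = +0.1602 V.
Then ΔG = −nFE = −1 × 96485 × +0.1602 J/mol = −15.5 kJ/mol.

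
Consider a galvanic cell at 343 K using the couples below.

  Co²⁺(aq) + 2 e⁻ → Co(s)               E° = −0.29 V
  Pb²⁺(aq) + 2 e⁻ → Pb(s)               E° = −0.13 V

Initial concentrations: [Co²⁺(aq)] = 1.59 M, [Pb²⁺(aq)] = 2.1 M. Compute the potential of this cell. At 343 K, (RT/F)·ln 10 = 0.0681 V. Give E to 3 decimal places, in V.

Pb²⁺/Pb is reduced (cathode, E° = −0.13 V) and Co²⁺/Co is oxidized (anode).
E°cell = −0.13 − (−0.29) = +0.16 V, with n = 2 electrons transferred.
Balancing gives Pb²⁺(aq) + Co(s) → Pb(s) + Co²⁺(aq); hence Q = [Co²⁺(aq)] / [Pb²⁺(aq)] = 0.757 (log Q = −0.121).
E = E° − (0.0681/n)·log Q = +0.16 − (0.0681/2)(−0.121) = +0.164 V.

+0.164 V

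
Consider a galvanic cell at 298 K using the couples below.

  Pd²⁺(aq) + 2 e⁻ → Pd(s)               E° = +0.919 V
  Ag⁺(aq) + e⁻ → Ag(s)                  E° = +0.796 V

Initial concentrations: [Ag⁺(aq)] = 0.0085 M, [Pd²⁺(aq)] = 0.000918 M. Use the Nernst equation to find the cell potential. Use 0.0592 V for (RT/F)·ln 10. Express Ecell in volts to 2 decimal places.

Pd²⁺/Pd is reduced (cathode, E° = +0.919 V) and Ag⁺/Ag is oxidized (anode).
E°cell = E°cat − E°an = +0.919 − (+0.796) = +0.123 V; n = 2.
For the overall reaction Pd²⁺(aq) + 2 Ag(s) → Pd(s) + 2 Ag⁺(aq), Q = [Ag⁺(aq)]^2 / [Pd²⁺(aq)] = 0.0787, giving log Q = −1.104.
Applying E = E° − (RT ln10/nF)·log Q gives +0.123 − (0.0592/2)(−1.104) = +0.16 V.

+0.16 V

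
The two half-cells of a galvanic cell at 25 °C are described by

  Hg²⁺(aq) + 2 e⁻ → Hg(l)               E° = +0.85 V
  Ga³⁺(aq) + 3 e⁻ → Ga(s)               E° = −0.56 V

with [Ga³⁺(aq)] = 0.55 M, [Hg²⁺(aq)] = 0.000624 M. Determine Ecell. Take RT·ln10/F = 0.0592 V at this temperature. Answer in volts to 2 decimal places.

Since E°(Hg²⁺/Hg) > E°(Ga³⁺/Ga), Hg²⁺/Hg serves as the cathode.
E°cell = +0.85 − (−0.56) = +1.41 V, with n = 6 electrons transferred.
The balanced reaction is 3 Hg²⁺(aq) + 2 Ga(s) → 3 Hg(l) + 2 Ga³⁺(aq), so Q = [Ga³⁺(aq)]^2 / [Hg²⁺(aq)]^3 = 1.25×10^9 and log Q = 9.095.
By the Nernst equation, E = +1.41 − (0.0592/6)·(9.095) = +1.32 V.

+1.32 V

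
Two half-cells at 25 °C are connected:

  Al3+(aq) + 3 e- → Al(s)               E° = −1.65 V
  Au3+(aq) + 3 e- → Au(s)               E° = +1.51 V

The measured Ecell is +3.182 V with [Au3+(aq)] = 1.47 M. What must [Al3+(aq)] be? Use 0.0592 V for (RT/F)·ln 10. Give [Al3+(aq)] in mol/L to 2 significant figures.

The Au³⁺/Au couple has the larger reduction potential, so it is the cathode: E°cell = +1.51 − (−1.65) = +3.16 V and n = 3.
From the Nernst equation, log Q = n(E° − E)/0.0592 = 3·(+3.16 − (+3.182))/0.0592 = −1.115.
For Au3+(aq) + Al(s) → Au(s) + Al3+(aq), the reaction quotient is Q = [Al3+(aq)] / [Au3+(aq)].
Isolating [Al3+(aq)] in Q = 10^{−1.115} yields log [Al3+(aq)] = −0.948, i.e. 0.11 M.

0.11 M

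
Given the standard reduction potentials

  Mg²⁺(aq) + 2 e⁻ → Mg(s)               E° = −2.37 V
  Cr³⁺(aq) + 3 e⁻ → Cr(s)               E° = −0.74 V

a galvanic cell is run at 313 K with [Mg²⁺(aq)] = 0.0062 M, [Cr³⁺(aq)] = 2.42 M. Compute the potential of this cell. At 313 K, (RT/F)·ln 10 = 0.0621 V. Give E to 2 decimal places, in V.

Since E°(Cr³⁺/Cr) > E°(Mg²⁺/Mg), Cr³⁺/Cr serves as the cathode.
E°cell = −0.74 − (−2.37) = +1.63 V, with n = 6 electrons transferred.
The balanced reaction is 2 Cr³⁺(aq) + 3 Mg(s) → 2 Cr(s) + 3 Mg²⁺(aq), so Q = [Mg²⁺(aq)]^3 / [Cr³⁺(aq)]^2 = 4.07×10^−8 and log Q = −7.390.
By the Nernst equation, E = +1.63 − (0.0621/6)·(−7.390) = +1.71 V.

+1.71 V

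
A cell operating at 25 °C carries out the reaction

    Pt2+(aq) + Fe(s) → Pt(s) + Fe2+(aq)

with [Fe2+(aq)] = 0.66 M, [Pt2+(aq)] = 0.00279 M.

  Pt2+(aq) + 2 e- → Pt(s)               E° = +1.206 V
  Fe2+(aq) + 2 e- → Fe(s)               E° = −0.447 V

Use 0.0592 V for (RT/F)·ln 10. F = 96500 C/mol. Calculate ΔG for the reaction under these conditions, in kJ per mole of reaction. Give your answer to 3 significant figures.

With Pt²⁺/Pt reduced at the cathode, E°cell = +1.206 − (−0.447) = +1.653 V and n = 2.
Here Q = [Fe2+(aq)] / [Pt2+(aq)] = 237 (log Q = 2.374), giving E = +1.653 − (0.0592/2)·(2.374) = +1.5827 V.
Then ΔG = −nFE = −2 × 96500 × +1.5827 J/mol = −305 kJ/mol.

−305 kJ/mol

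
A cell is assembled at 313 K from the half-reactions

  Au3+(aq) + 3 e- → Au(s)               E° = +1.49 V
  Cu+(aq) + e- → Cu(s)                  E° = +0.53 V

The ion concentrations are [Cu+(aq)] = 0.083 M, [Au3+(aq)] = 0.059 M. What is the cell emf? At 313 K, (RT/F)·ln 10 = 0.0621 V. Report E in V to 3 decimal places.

+1.002 V

The Au³⁺/Au couple has the more positive E°, so it is the cathode; Cu⁺/Cu is the anode.
The standard potential is +1.49 − (+0.53) = +0.96 V and the balanced reaction transfers n = 3 electrons.
For the overall reaction Au3+(aq) + 3 Cu(s) → Au(s) + 3 Cu+(aq), Q = [Cu+(aq)]^3 / [Au3+(aq)] = 0.00969, giving log Q = −2.014.
Applying E = E° − (RT ln10/nF)·log Q gives +0.96 − (0.0621/3)(−2.014) = +1.002 V.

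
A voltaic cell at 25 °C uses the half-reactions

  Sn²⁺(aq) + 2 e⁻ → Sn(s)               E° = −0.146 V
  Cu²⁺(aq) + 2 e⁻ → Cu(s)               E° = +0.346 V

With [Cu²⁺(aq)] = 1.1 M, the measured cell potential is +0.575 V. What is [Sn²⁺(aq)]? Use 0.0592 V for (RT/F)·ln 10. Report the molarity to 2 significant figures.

0.0017 M

With Cu²⁺/Cu at the cathode and Sn²⁺/Sn at the anode, E°cell = +0.346 − (−0.146) = +0.492 V (n = 2).
Since E = E° − (0.0592/n)·log Q, log Q = n(E° − E)/0.0592 = −2.804.
Balancing electrons gives Cu²⁺(aq) + Sn(s) → Cu(s) + Sn²⁺(aq); thus Q = [Sn²⁺(aq)] / [Cu²⁺(aq)].
Solving for the unknown gives log [Sn²⁺(aq)] = −2.763, so [Sn²⁺(aq)] ≈ 0.0017 M.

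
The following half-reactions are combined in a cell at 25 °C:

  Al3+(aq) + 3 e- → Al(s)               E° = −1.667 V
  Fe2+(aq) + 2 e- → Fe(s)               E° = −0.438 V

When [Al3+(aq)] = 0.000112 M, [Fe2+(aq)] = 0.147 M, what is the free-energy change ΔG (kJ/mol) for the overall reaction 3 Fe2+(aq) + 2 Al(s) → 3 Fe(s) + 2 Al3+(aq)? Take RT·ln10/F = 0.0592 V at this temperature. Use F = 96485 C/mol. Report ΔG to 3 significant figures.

−742 kJ/mol

The standard cell potential is −0.438 − (−1.667) = +1.229 V, with n = 6 electrons in the balanced equation.
Q = [Al3+(aq)]^2 / [Fe2+(aq)]^3 = 3.95×10^−6, so log Q = −5.404 and E = +1.229 − (0.0592/6)(−5.404) = +1.2823 V.
Finally ΔG = −nFE = −(6)(96485 C/mol)(+1.2823 V) = −742 kJ/mol.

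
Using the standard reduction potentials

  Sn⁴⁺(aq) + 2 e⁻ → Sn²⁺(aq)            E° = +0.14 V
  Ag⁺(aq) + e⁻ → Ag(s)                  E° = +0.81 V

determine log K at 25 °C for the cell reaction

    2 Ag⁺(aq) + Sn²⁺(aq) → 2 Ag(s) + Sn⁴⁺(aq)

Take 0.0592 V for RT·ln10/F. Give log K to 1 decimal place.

log K = 22.6

The Ag⁺/Ag couple is reduced (cathode); E°cell = +0.81 − (+0.14) = +0.67 V with n = 2.
At equilibrium E = 0, so log K = nE°cell / 0.0592 = (2)(+0.67) / 0.0592 = 22.6.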